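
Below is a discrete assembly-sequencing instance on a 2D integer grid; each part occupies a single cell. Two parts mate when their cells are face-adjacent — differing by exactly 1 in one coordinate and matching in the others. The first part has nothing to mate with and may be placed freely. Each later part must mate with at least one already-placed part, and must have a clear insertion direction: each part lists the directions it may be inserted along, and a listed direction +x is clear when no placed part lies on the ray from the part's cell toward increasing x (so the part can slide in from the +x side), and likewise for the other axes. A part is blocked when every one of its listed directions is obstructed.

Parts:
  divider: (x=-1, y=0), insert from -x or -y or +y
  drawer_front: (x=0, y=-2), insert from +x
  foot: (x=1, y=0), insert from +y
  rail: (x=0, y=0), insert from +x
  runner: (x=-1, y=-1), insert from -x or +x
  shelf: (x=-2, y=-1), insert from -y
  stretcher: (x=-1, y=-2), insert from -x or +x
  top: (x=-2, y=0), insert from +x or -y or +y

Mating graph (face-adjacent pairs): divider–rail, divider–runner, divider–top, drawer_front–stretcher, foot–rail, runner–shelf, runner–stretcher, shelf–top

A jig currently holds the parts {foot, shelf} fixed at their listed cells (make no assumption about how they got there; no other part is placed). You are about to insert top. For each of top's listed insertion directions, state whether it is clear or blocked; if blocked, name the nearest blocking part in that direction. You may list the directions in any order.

+x: nearest on ray is foot@(1, 0) ⇒ blocked
-y: nearest on ray is shelf@(-2, -1) ⇒ blocked
+y: ray from top(-2, 0) has no placed part ⇒ clear

+x: blocked by foot; +y: clear; -y: blocked by shelf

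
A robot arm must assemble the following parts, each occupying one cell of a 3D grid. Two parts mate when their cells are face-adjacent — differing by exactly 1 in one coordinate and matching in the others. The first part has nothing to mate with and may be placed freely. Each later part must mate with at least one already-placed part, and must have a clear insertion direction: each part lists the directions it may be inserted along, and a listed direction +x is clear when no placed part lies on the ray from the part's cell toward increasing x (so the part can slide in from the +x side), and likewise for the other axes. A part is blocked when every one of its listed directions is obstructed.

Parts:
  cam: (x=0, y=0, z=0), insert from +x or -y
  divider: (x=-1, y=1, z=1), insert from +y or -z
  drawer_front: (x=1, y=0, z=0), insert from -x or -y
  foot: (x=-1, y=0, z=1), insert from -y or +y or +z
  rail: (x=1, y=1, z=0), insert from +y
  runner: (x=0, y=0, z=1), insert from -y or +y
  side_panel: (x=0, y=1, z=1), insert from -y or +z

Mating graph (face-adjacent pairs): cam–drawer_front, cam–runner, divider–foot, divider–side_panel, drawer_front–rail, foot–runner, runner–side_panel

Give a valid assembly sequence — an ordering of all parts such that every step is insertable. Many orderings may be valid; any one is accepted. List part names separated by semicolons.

drawer_front; rail; cam; runner; side_panel; divider; foot

1. drawer_front@(1, 0, 0) [-x clear] — {drawer_front}
2. rail@(1, 1, 0) [+y clear] — {drawer_front, rail}
3. cam@(0, 0, 0) [-y clear] — {cam, drawer_front, rail}
4. runner@(0, 0, 1) [-y clear] — {cam, drawer_front, rail, runner}
5. side_panel@(0, 1, 1) [+z clear] — {cam, drawer_front, rail, runner, side_panel}
6. divider@(-1, 1, 1) [+y clear] — {cam, divider, drawer_front, rail, runner, side_panel}
7. foot@(-1, 0, 1) [-y clear] — {cam, divider, drawer_front, foot, rail, runner, side_panel}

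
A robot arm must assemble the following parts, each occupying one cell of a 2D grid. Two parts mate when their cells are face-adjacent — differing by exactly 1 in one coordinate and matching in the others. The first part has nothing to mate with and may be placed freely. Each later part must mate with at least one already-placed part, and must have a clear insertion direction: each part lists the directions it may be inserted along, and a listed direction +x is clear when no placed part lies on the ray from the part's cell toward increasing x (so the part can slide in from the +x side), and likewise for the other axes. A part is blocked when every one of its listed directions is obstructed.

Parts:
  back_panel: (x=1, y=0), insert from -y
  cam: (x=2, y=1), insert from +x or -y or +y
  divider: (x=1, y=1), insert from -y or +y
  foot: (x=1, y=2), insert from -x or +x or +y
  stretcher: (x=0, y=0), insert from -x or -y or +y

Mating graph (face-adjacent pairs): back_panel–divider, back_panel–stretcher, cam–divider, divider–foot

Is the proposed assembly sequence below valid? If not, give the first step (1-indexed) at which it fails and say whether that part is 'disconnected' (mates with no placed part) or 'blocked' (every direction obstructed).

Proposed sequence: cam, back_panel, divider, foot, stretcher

Invalid at step 2 (disconnected)

1. cam@(2, 1) [+x clear] — {cam}
2. back_panel@(1, 0) — no placed neighbour ⇒ disconnected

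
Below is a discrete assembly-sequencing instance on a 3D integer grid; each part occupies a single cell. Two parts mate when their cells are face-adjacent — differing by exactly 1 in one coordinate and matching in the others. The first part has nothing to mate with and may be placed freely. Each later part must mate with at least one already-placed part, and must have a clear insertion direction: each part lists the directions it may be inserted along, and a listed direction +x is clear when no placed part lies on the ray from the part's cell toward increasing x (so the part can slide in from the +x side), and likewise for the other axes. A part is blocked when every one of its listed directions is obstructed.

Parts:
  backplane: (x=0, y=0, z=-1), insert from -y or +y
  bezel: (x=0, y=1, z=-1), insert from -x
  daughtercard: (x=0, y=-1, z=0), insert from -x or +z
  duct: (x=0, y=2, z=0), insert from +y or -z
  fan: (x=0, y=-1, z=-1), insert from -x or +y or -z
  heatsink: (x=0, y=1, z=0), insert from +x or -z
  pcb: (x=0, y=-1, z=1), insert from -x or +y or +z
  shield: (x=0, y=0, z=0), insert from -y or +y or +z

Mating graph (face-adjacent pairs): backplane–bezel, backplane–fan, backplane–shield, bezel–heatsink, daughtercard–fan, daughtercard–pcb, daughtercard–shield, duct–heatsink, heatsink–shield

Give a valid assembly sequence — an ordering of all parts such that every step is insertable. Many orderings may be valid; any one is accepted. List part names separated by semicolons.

1. backplane@(0, 0, -1) [-y clear] — {backplane}
2. fan@(0, -1, -1) [-x clear] — {backplane, fan}
3. daughtercard@(0, -1, 0) [-x clear] — {backplane, daughtercard, fan}
4. bezel@(0, 1, -1) [-x clear] — {backplane, bezel, daughtercard, fan}
5. heatsink@(0, 1, 0) [+x clear] — {backplane, bezel, daughtercard, fan, heatsink}
6. duct@(0, 2, 0) [+y clear] — {backplane, bezel, daughtercard, duct, fan, heatsink}
7. shield@(0, 0, 0) [+z clear] — {backplane, bezel, daughtercard, duct, fan, heatsink, shield}
8. pcb@(0, -1, 1) [-x clear] — {backplane, bezel, daughtercard, duct, fan, heatsink, pcb, shield}

backplane; fan; daughtercard; bezel; heatsink; duct; shield; pcb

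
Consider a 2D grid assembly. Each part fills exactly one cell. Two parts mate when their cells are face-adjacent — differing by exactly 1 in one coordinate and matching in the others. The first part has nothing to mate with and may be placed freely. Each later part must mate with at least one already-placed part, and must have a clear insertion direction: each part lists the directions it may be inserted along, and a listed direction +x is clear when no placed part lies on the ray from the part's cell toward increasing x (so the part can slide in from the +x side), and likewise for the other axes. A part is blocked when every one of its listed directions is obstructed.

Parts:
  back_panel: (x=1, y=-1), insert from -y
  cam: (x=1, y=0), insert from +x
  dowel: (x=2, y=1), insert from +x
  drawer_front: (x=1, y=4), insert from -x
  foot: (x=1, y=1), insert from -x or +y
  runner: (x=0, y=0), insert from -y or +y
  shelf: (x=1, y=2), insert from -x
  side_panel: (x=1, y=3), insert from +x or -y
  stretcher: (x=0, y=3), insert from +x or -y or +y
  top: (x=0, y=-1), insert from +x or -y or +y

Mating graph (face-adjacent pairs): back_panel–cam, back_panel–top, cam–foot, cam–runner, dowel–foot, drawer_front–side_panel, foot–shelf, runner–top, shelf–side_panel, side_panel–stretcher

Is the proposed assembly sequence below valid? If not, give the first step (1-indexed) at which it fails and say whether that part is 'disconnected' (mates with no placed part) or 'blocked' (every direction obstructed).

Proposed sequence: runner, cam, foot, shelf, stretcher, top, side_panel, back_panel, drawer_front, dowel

Invalid at step 5 (disconnected)

1. runner@(0, 0) [-y clear] — {runner}
2. cam@(1, 0) [+x clear] — {cam, runner}
3. foot@(1, 1) [-x clear] — {cam, foot, runner}
4. shelf@(1, 2) [-x clear] — {cam, foot, runner, shelf}
5. stretcher@(0, 3) — no placed neighbour ⇒ disconnected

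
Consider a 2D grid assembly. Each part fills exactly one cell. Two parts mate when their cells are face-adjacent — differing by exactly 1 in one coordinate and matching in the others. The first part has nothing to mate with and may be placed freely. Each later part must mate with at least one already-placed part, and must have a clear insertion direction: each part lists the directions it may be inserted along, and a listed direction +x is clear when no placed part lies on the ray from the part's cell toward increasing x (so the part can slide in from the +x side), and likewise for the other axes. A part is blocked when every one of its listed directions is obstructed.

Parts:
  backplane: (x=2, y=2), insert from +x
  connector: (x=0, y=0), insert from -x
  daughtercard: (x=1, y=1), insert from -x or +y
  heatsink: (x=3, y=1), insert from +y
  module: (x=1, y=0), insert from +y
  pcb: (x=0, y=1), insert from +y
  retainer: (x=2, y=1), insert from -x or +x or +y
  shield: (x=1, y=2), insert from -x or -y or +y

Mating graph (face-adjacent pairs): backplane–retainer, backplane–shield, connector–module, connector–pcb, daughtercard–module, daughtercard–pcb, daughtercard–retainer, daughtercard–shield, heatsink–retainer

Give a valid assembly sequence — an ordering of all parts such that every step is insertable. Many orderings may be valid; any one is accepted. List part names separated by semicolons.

connector; module; daughtercard; shield; retainer; backplane; heatsink; pcb

1. connector@(0, 0) [-x clear] — {connector}
2. module@(1, 0) [+y clear] — {connector, module}
3. daughtercard@(1, 1) [-x clear] — {connector, daughtercard, module}
4. shield@(1, 2) [-x clear] — {connector, daughtercard, module, shield}
5. retainer@(2, 1) [+x clear] — {connector, daughtercard, module, retainer, shield}
6. backplane@(2, 2) [+x clear] — {backplane, connector, daughtercard, module, retainer, shield}
7. heatsink@(3, 1) [+y clear] — {backplane, connector, daughtercard, heatsink, module, retainer, shield}
8. pcb@(0, 1) [+y clear] — {backplane, connector, daughtercard, heatsink, module, pcb, retainer, shield}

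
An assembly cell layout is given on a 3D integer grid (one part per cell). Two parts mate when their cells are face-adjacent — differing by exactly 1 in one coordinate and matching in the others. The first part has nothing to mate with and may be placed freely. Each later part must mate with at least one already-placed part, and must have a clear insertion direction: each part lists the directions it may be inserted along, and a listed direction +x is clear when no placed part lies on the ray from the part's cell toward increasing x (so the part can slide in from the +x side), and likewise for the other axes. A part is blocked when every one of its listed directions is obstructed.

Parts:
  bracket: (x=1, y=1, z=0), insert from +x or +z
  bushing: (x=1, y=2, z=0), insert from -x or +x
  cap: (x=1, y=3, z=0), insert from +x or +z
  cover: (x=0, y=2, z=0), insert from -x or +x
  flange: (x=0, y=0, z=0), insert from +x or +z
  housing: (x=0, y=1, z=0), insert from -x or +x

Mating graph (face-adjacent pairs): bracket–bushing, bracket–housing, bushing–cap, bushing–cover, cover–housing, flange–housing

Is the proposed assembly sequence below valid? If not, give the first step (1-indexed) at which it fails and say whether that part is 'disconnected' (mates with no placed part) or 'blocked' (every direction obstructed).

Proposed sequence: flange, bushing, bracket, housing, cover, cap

1. flange@(0, 0, 0) [+x clear] — {flange}
2. bushing@(1, 2, 0) — no placed neighbour ⇒ disconnected

Invalid at step 2 (disconnected)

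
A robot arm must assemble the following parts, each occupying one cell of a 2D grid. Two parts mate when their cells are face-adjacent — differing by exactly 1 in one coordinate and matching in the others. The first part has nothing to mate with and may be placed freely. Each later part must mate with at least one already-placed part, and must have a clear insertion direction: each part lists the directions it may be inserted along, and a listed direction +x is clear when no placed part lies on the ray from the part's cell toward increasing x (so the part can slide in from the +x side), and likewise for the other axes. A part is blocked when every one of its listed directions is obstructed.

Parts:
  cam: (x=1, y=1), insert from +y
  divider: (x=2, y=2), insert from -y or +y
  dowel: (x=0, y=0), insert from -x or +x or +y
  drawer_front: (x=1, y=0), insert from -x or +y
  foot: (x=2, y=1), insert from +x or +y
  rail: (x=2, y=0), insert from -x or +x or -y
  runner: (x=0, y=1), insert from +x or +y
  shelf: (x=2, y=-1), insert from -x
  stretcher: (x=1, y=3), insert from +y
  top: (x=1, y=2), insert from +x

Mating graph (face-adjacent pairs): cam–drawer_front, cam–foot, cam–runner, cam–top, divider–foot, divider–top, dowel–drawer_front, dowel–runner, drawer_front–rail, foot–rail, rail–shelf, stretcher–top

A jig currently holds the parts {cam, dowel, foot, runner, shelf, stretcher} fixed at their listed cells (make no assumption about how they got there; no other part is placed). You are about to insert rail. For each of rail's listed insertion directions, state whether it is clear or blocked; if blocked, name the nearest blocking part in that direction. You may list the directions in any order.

-x: nearest on ray is dowel@(0, 0) ⇒ blocked
+x: ray from rail(2, 0) has no placed part ⇒ clear
-y: nearest on ray is shelf@(2, -1) ⇒ blocked

+x: clear; -x: blocked by dowel; -y: blocked by shelf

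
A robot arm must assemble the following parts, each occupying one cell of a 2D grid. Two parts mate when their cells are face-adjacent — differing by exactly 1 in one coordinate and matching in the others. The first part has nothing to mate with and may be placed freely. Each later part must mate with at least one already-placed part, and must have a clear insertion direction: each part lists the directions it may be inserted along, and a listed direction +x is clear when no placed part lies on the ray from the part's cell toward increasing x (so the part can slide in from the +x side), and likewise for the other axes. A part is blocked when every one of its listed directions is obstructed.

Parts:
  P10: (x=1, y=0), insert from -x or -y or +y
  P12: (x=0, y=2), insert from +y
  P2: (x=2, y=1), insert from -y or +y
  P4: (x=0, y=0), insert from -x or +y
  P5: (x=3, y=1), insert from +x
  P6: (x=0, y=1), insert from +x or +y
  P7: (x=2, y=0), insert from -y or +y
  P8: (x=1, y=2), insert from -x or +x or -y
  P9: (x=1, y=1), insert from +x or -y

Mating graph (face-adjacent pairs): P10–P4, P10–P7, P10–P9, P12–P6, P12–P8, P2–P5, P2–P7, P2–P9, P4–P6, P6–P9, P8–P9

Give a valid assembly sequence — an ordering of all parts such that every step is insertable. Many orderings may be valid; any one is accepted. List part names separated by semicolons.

1. P8@(1, 2) [-x clear] — {P8}
2. P12@(0, 2) [+y clear] — {P12, P8}
3. P6@(0, 1) [+x clear] — {P12, P6, P8}
4. P4@(0, 0) [-x clear] — {P12, P4, P6, P8}
5. P10@(1, 0) [-y clear] — {P10, P12, P4, P6, P8}
6. P7@(2, 0) [-y clear] — {P10, P12, P4, P6, P7, P8}
7. P9@(1, 1) [+x clear] — {P10, P12, P4, P6, P7, P8, P9}
8. P2@(2, 1) [+y clear] — {P10, P12, P2, P4, P6, P7, P8, P9}
9. P5@(3, 1) [+x clear] — {P10, P12, P2, P4, P5, P6, P7, P8, P9}

P8; P12; P6; P4; P10; P7; P9; P2; P5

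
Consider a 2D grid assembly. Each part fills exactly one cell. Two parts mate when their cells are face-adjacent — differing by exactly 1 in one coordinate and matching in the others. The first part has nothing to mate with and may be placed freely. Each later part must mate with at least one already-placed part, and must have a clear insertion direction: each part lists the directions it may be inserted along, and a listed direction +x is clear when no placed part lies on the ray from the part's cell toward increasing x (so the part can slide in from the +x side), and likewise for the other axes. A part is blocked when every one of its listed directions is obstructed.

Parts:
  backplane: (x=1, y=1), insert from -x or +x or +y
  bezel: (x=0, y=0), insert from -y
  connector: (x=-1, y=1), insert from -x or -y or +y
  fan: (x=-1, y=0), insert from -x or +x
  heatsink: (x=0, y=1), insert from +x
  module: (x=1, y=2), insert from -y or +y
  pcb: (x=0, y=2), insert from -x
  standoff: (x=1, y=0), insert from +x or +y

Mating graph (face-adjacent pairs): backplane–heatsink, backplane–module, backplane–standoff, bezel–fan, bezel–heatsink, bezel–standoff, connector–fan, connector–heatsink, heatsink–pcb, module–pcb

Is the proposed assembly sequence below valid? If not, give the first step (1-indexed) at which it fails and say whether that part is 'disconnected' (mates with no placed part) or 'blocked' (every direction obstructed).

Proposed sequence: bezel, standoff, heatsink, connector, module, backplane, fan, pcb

1. bezel@(0, 0) [-y clear] — {bezel}
2. standoff@(1, 0) [+x clear] — {bezel, standoff}
3. heatsink@(0, 1) [+x clear] — {bezel, heatsink, standoff}
4. connector@(-1, 1) [-x clear] — {bezel, connector, heatsink, standoff}
5. module@(1, 2) — no placed neighbour ⇒ disconnected

Invalid at step 5 (disconnected)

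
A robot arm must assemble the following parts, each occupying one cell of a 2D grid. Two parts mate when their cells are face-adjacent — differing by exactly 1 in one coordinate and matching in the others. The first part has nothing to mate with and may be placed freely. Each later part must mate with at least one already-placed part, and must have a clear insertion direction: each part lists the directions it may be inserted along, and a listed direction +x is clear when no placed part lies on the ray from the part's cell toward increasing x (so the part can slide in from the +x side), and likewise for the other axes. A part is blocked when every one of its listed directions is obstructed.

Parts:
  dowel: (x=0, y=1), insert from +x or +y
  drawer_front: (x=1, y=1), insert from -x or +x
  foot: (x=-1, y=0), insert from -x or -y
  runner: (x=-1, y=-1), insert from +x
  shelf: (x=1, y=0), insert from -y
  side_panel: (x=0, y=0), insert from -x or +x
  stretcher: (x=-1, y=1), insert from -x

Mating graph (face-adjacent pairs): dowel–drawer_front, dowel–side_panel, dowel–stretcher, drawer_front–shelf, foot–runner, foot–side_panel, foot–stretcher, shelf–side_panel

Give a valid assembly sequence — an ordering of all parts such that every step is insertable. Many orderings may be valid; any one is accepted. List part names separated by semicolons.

1. drawer_front@(1, 1) [-x clear] — {drawer_front}
2. dowel@(0, 1) [+y clear] — {dowel, drawer_front}
3. stretcher@(-1, 1) [-x clear] — {dowel, drawer_front, stretcher}
4. foot@(-1, 0) [-x clear] — {dowel, drawer_front, foot, stretcher}
5. runner@(-1, -1) [+x clear] — {dowel, drawer_front, foot, runner, stretcher}
6. side_panel@(0, 0) [+x clear] — {dowel, drawer_front, foot, runner, side_panel, stretcher}
7. shelf@(1, 0) [-y clear] — {dowel, drawer_front, foot, runner, shelf, side_panel, stretcher}

drawer_front; dowel; stretcher; foot; runner; side_panel; shelf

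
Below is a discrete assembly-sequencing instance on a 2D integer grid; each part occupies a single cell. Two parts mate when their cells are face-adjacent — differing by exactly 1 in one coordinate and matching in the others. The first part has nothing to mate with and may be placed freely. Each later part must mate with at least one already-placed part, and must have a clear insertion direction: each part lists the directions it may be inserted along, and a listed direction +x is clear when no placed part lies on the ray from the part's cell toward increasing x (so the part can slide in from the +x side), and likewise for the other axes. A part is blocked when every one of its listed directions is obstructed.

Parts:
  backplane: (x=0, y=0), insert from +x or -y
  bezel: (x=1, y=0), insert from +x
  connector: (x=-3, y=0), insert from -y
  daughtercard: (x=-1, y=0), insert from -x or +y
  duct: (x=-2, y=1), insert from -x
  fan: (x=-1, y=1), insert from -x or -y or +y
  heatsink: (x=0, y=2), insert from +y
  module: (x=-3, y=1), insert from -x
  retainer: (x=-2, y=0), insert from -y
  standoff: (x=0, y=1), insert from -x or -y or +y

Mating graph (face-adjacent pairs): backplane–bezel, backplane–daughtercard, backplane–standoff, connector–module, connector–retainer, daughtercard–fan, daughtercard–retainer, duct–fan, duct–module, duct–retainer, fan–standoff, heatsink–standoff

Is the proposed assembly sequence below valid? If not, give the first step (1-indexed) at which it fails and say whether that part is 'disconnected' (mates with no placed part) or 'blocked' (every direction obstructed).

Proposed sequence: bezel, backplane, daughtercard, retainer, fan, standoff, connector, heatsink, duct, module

Valid

1. bezel@(1, 0) [+x clear] — {bezel}
2. backplane@(0, 0) [-y clear] — {backplane, bezel}
3. daughtercard@(-1, 0) [-x clear] — {backplane, bezel, daughtercard}
4. retainer@(-2, 0) [-y clear] — {backplane, bezel, daughtercard, retainer}
5. fan@(-1, 1) [-x clear] — {backplane, bezel, daughtercard, fan, retainer}
6. standoff@(0, 1) [+y clear] — {backplane, bezel, daughtercard, fan, retainer, standoff}
7. connector@(-3, 0) [-y clear] — {backplane, bezel, connector, daughtercard, fan, retainer, standoff}
8. heatsink@(0, 2) [+y clear] — {backplane, bezel, connector, daughtercard, fan, heatsink, retainer, standoff}
9. duct@(-2, 1) [-x clear] — {backplane, bezel, connector, daughtercard, duct, fan, heatsink, retainer, standoff}
10. module@(-3, 1) [-x clear] — {backplane, bezel, connector, daughtercard, duct, fan, heatsink, module, retainer, standoff}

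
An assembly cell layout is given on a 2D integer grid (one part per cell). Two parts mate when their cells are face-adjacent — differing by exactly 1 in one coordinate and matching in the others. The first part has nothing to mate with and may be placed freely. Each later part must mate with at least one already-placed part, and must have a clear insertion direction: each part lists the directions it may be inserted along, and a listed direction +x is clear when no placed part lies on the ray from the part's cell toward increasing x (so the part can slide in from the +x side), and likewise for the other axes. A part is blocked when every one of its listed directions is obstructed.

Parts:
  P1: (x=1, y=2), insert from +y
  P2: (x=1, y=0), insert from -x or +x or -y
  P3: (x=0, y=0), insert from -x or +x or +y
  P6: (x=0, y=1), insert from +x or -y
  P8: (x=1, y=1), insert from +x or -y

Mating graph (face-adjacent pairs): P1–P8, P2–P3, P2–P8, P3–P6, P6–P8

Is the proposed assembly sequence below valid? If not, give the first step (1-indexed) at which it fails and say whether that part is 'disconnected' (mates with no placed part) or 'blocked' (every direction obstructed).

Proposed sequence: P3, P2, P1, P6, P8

1. P3@(0, 0) [-x clear] — {P3}
2. P2@(1, 0) [+x clear] — {P2, P3}
3. P1@(1, 2) — no placed neighbour ⇒ disconnected

Invalid at step 3 (disconnected)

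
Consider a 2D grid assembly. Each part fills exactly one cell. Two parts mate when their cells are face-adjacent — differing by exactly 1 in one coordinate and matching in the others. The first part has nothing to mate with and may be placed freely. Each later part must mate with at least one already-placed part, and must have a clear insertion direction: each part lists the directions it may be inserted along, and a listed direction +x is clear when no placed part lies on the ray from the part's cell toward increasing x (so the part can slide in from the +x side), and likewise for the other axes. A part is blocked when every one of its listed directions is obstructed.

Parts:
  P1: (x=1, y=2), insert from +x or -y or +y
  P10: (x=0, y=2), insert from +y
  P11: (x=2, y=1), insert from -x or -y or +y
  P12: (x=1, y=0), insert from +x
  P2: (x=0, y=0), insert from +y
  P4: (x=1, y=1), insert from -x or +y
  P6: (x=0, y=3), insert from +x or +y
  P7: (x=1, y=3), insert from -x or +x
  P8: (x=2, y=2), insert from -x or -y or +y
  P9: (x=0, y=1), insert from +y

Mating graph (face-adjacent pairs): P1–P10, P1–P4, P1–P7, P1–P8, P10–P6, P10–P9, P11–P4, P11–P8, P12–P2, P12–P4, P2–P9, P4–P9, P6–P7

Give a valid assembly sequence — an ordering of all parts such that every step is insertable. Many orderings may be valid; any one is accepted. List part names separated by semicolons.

P2; P12; P4; P11; P8; P9; P10; P6; P1; P7

1. P2@(0, 0) [+y clear] — {P2}
2. P12@(1, 0) [+x clear] — {P12, P2}
3. P4@(1, 1) [-x clear] — {P12, P2, P4}
4. P11@(2, 1) [-y clear] — {P11, P12, P2, P4}
5. P8@(2, 2) [-x clear] — {P11, P12, P2, P4, P8}
6. P9@(0, 1) [+y clear] — {P11, P12, P2, P4, P8, P9}
7. P10@(0, 2) [+y clear] — {P10, P11, P12, P2, P4, P8, P9}
8. P6@(0, 3) [+x clear] — {P10, P11, P12, P2, P4, P6, P8, P9}
9. P1@(1, 2) [+y clear] — {P1, P10, P11, P12, P2, P4, P6, P8, P9}
10. P7@(1, 3) [+x clear] — {P1, P10, P11, P12, P2, P4, P6, P7, P8, P9}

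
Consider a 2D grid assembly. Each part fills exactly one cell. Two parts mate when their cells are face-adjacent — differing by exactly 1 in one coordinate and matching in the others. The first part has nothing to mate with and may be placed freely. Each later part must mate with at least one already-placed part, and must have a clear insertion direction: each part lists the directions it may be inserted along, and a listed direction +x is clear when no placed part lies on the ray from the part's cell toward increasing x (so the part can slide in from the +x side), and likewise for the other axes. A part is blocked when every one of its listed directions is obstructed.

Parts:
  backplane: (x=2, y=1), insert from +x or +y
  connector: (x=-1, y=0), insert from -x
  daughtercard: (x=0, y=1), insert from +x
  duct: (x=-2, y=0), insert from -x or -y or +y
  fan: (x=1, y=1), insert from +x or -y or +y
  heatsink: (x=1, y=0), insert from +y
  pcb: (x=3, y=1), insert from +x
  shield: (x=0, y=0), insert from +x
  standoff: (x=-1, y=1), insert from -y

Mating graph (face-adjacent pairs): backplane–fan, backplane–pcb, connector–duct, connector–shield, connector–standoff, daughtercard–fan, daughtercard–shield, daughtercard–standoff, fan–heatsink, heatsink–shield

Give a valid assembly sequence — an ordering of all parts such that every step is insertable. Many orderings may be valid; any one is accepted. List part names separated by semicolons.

shield; daughtercard; standoff; connector; duct; heatsink; fan; backplane; pcb

1. shield@(0, 0) [+x clear] — {shield}
2. daughtercard@(0, 1) [+x clear] — {daughtercard, shield}
3. standoff@(-1, 1) [-y clear] — {daughtercard, shield, standoff}
4. connector@(-1, 0) [-x clear] — {connector, daughtercard, shield, standoff}
5. duct@(-2, 0) [-x clear] — {connector, daughtercard, duct, shield, standoff}
6. heatsink@(1, 0) [+y clear] — {connector, daughtercard, duct, heatsink, shield, standoff}
7. fan@(1, 1) [+x clear] — {connector, daughtercard, duct, fan, heatsink, shield, standoff}
8. backplane@(2, 1) [+x clear] — {backplane, connector, daughtercard, duct, fan, heatsink, shield, standoff}
9. pcb@(3, 1) [+x clear] — {backplane, connector, daughtercard, duct, fan, heatsink, pcb, shield, standoff}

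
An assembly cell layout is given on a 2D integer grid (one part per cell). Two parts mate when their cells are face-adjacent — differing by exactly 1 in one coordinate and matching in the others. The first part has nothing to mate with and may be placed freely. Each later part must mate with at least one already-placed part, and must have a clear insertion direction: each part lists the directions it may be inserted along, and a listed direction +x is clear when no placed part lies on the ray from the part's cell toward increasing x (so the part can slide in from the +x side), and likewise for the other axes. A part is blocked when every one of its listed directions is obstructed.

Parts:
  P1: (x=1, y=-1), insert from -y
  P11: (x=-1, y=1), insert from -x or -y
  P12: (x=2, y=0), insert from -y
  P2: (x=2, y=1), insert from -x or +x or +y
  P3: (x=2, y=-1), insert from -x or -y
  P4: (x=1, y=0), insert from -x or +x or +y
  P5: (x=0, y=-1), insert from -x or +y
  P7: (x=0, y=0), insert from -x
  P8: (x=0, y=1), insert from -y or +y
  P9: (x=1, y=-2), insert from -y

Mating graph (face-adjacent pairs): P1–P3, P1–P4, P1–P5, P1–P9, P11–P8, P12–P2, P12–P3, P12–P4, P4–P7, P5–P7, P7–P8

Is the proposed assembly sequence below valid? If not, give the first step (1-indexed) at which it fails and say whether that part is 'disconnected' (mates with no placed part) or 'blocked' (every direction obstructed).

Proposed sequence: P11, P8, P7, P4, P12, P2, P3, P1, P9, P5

1. P11@(-1, 1) [-x clear] — {P11}
2. P8@(0, 1) [-y clear] — {P11, P8}
3. P7@(0, 0) [-x clear] — {P11, P7, P8}
4. P4@(1, 0) [+x clear] — {P11, P4, P7, P8}
5. P12@(2, 0) [-y clear] — {P11, P12, P4, P7, P8}
6. P2@(2, 1) [+x clear] — {P11, P12, P2, P4, P7, P8}
7. P3@(2, -1) [-x clear] — {P11, P12, P2, P3, P4, P7, P8}
8. P1@(1, -1) [-y clear] — {P1, P11, P12, P2, P3, P4, P7, P8}
9. P9@(1, -2) [-y clear] — {P1, P11, P12, P2, P3, P4, P7, P8, P9}
10. P5@(0, -1) [-x clear] — {P1, P11, P12, P2, P3, P4, P5, P7, P8, P9}

Valid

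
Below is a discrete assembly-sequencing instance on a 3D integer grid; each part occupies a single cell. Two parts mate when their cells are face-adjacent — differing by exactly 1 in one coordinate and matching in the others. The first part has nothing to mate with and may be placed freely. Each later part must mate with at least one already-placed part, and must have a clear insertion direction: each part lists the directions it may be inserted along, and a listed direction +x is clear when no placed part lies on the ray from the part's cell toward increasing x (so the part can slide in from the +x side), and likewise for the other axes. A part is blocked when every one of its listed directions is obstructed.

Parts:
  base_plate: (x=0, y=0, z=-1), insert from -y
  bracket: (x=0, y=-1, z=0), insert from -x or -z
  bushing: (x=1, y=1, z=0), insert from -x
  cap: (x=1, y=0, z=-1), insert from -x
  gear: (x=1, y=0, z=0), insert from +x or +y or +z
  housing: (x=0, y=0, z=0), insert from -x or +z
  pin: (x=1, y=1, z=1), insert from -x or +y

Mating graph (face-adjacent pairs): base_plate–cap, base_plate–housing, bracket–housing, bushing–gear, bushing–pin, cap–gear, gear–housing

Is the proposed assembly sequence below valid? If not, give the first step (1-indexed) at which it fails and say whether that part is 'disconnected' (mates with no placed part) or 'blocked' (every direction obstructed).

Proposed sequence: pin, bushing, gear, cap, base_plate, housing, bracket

Valid

1. pin@(1, 1, 1) [-x clear] — {pin}
2. bushing@(1, 1, 0) [-x clear] — {bushing, pin}
3. gear@(1, 0, 0) [+x clear] — {bushing, gear, pin}
4. cap@(1, 0, -1) [-x clear] — {bushing, cap, gear, pin}
5. base_plate@(0, 0, -1) [-y clear] — {base_plate, bushing, cap, gear, pin}
6. housing@(0, 0, 0) [-x clear] — {base_plate, bushing, cap, gear, housing, pin}
7. bracket@(0, -1, 0) [-x clear] — {base_plate, bracket, bushing, cap, gear, housing, pin}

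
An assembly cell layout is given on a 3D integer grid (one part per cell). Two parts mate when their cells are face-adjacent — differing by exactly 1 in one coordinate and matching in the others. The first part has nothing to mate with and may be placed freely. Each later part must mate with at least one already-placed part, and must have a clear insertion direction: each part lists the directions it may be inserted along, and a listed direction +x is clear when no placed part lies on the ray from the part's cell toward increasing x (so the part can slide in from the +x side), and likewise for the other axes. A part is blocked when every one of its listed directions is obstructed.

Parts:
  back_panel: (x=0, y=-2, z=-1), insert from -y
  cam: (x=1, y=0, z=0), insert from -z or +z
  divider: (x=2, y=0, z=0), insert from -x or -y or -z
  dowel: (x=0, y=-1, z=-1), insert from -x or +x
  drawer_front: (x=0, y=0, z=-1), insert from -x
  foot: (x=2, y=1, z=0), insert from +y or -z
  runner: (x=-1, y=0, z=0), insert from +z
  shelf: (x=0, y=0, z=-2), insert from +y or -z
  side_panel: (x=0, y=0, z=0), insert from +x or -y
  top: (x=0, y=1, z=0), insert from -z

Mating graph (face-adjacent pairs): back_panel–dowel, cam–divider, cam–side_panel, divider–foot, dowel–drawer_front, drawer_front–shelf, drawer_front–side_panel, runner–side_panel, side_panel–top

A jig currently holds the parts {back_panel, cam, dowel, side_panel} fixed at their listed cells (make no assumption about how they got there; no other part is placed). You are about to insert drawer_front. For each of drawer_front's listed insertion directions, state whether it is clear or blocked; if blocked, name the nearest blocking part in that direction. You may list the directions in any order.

-x: ray from drawer_front(0, 0, -1) has no placed part ⇒ clear

-x: clear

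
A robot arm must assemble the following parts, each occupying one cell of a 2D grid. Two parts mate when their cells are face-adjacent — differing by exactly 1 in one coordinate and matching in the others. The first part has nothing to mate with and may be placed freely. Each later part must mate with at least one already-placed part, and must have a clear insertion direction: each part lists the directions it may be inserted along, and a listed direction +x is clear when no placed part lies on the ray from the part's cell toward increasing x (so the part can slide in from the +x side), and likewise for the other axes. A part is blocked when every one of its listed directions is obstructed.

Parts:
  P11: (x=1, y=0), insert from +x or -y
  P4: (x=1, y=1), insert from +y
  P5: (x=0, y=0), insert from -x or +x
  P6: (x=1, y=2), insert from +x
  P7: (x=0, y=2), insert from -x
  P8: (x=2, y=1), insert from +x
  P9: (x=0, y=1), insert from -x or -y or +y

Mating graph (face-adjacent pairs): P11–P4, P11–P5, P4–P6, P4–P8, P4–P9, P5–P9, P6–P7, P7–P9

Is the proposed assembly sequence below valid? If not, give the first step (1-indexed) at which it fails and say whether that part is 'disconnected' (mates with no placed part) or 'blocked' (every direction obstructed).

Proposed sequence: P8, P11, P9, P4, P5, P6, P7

1. P8@(2, 1) [+x clear] — {P8}
2. P11@(1, 0) — no placed neighbour ⇒ disconnected

Invalid at step 2 (disconnected)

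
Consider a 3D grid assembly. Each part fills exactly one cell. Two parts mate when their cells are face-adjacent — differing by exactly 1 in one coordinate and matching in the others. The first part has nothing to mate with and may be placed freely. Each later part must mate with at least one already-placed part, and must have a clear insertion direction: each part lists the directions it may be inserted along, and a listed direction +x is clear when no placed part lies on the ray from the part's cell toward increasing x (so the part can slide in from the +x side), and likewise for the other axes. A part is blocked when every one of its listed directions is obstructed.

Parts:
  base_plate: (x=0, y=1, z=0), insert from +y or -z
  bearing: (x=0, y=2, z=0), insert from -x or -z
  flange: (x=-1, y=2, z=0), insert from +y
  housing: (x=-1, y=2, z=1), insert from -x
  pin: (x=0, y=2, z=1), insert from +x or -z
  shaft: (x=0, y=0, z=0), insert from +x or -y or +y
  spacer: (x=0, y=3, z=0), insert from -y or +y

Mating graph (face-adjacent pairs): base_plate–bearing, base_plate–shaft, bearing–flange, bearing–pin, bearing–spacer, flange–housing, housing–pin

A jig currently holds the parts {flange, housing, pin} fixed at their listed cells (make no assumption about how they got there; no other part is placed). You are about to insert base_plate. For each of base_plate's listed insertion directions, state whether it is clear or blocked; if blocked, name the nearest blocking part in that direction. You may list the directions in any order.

+y: ray from base_plate(0, 1, 0) has no placed part ⇒ clear
-z: ray from base_plate(0, 1, 0) has no placed part ⇒ clear

+y: clear; -z: clear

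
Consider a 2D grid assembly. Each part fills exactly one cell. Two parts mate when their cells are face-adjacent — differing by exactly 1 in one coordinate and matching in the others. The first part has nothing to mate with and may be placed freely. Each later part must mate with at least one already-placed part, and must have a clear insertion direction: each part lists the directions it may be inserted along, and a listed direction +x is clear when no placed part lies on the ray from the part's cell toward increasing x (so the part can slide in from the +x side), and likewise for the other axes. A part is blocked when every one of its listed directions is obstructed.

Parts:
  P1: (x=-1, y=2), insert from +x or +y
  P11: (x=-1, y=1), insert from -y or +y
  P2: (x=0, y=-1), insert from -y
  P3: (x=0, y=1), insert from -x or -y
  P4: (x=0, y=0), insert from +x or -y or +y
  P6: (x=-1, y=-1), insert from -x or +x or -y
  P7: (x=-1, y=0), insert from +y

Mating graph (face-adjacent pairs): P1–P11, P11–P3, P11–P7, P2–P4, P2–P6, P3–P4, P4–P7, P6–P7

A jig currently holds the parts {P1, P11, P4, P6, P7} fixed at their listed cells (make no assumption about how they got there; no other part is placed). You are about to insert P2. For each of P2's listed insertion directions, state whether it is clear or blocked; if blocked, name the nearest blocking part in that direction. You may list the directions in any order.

-y: ray from P2(0, -1) has no placed part ⇒ clear

-y: clear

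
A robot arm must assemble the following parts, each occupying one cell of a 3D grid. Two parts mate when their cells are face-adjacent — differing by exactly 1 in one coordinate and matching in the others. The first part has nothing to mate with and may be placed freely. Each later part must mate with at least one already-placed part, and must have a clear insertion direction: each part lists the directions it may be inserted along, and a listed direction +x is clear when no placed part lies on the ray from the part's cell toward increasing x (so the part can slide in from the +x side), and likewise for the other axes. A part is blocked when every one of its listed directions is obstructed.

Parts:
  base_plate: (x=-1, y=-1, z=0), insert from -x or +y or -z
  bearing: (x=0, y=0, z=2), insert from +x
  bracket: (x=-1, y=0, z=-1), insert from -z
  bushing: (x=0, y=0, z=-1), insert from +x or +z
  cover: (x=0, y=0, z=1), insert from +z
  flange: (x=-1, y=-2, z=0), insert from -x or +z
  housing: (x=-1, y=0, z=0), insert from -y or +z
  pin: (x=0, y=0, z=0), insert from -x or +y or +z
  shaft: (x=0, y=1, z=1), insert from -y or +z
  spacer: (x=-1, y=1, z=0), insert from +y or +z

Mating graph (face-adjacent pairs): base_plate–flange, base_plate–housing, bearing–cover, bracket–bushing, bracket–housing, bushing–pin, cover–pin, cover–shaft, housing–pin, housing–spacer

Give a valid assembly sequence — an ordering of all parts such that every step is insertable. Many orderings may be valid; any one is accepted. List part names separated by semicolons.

housing; spacer; bracket; bushing; base_plate; flange; pin; cover; bearing; shaft

1. housing@(-1, 0, 0) [-y clear] — {housing}
2. spacer@(-1, 1, 0) [+y clear] — {housing, spacer}
3. bracket@(-1, 0, -1) [-z clear] — {bracket, housing, spacer}
4. bushing@(0, 0, -1) [+x clear] — {bracket, bushing, housing, spacer}
5. base_plate@(-1, -1, 0) [-x clear] — {base_plate, bracket, bushing, housing, spacer}
6. flange@(-1, -2, 0) [-x clear] — {base_plate, bracket, bushing, flange, housing, spacer}
7. pin@(0, 0, 0) [+y clear] — {base_plate, bracket, bushing, flange, housing, pin, spacer}
8. cover@(0, 0, 1) [+z clear] — {base_plate, bracket, bushing, cover, flange, housing, pin, spacer}
9. bearing@(0, 0, 2) [+x clear] — {base_plate, bearing, bracket, bushing, cover, flange, housing, pin, spacer}
10. shaft@(0, 1, 1) [+z clear] — {base_plate, bearing, bracket, bushing, cover, flange, housing, pin, shaft, spacer}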